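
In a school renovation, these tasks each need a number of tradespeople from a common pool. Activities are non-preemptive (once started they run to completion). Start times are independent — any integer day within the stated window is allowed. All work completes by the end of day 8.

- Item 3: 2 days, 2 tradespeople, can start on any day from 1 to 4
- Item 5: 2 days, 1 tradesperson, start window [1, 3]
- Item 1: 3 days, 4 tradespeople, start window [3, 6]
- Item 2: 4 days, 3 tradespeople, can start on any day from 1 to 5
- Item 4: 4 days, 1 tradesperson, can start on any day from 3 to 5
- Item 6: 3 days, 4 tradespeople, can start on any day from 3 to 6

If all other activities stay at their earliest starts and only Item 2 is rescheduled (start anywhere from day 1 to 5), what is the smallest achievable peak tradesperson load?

12

Item 2@1: d1:6  d2:6  d3:12  d4:12  d5:9  d6:1  d7:0  d8:0 → peak 12
Item 2@2: d1:3  d2:6  d3:12  d4:12  d5:12  d6:1  d7:0  d8:0 → peak 12
Item 2@3: d1:3  d2:3  d3:12  d4:12  d5:12  d6:4  d7:0  d8:0 → peak 12
Item 2@4: d1:3  d2:3  d3:9  d4:12  d5:12  d6:4  d7:3  d8:0 → peak 12
Item 2@5: d1:3  d2:3  d3:9  d4:9  d5:12  d6:4  d7:3  d8:3 → peak 12
Best is Item 2@1, peak 12.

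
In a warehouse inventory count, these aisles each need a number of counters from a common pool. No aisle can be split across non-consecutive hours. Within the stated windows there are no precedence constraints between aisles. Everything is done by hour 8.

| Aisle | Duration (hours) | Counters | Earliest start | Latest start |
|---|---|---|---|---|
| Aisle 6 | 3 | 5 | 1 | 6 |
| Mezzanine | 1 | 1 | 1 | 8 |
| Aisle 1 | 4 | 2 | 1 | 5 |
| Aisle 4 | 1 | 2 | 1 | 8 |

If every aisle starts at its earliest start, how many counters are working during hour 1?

At early start, hour 1 has: Aisle 6, Mezzanine, Aisle 1, Aisle 4.
Demand: 5 + 1 + 2 + 2 = 10.

10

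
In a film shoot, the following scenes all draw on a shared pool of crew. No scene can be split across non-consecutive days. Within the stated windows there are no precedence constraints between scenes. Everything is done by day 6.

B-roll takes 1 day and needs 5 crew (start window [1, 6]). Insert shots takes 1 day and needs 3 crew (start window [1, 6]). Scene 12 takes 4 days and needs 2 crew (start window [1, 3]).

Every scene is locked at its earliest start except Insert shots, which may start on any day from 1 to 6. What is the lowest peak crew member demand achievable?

Insert shots@1: d1:10  d2:2  d3:2  d4:2  d5:0  d6:0 → peak 10
Insert shots@2: d1:7  d2:5  d3:2  d4:2  d5:0  d6:0 → peak 7
Insert shots@3: d1:7  d2:2  d3:5  d4:2  d5:0  d6:0 → peak 7
Insert shots@4: d1:7  d2:2  d3:2  d4:5  d5:0  d6:0 → peak 7
Insert shots@5: d1:7  d2:2  d3:2  d4:2  d5:3  d6:0 → peak 7
Insert shots@6: d1:7  d2:2  d3:2  d4:2  d5:0  d6:3 → peak 7
Best is Insert shots@2, peak 7.

7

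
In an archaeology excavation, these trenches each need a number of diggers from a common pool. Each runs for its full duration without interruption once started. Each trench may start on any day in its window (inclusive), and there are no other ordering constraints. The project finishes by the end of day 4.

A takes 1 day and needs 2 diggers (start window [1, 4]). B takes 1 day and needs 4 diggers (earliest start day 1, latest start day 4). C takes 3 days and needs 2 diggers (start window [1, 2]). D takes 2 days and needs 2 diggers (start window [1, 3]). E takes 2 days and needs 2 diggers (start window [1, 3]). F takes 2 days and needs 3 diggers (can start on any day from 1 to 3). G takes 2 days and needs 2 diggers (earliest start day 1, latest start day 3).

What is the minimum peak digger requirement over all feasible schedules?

8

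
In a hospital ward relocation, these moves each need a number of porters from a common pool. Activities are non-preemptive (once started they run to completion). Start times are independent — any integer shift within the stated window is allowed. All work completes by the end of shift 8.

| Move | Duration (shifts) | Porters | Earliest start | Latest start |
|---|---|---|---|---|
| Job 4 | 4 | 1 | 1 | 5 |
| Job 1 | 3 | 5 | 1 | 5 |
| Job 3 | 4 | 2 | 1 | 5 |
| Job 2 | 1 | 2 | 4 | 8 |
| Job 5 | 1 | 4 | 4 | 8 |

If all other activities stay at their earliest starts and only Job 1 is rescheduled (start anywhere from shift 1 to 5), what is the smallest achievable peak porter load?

9

Job 1@1: s1:8  s2:8  s3:8  s4:9  s5:0  s6:0  s7:0  s8:0 → peak 9
Job 1@2: s1:3  s2:8  s3:8  s4:14  s5:0  s6:0  s7:0  s8:0 → peak 14
Job 1@3: s1:3  s2:3  s3:8  s4:14  s5:5  s6:0  s7:0  s8:0 → peak 14
Job 1@4: s1:3  s2:3  s3:3  s4:14  s5:5  s6:5  s7:0  s8:0 → peak 14
Job 1@5: s1:3  s2:3  s3:3  s4:9  s5:5  s6:5  s7:5  s8:0 → peak 9
Best is Job 1@1, peak 9.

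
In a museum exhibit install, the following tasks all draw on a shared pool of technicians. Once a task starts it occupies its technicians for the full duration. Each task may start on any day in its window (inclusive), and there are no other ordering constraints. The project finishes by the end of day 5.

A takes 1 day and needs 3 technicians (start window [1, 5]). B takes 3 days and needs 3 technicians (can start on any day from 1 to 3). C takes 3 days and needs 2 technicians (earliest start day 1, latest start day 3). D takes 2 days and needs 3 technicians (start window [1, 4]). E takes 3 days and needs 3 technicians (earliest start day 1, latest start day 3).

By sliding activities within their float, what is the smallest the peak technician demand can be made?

8

Early-start (A@1, B@1, C@1, D@1, E@1) gives peak 14: d1:14  d2:11  d3:8  d4:0  d5:0.
Shift D→4, E→2.
Schedule A@1, B@1, C@1, D@4, E@2: d1:8  d2:8  d3:8  d4:6  d5:3 — peak 8.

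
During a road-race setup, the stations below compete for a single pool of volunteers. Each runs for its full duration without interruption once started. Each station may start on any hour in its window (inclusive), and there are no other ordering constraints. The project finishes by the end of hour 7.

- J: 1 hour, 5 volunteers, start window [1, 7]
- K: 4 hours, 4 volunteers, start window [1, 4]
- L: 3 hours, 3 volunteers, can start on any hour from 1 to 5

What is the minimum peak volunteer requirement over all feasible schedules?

7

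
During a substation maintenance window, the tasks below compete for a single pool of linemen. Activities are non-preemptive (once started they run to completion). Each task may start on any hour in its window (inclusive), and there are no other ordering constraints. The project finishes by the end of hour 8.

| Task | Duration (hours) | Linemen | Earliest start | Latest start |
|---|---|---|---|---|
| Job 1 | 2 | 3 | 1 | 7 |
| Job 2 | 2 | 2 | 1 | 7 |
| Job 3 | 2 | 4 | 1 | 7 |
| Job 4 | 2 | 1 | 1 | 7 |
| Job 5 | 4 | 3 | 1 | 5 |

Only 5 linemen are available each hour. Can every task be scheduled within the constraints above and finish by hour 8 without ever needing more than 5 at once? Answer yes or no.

yes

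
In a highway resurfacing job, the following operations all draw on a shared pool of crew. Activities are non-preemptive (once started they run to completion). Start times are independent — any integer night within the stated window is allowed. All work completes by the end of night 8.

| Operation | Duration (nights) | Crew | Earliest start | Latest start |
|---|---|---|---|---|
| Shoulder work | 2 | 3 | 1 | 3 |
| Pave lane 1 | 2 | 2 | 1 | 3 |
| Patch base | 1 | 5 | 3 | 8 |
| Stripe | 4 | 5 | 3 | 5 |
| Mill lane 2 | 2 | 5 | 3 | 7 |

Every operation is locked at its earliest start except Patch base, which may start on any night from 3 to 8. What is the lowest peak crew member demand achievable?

10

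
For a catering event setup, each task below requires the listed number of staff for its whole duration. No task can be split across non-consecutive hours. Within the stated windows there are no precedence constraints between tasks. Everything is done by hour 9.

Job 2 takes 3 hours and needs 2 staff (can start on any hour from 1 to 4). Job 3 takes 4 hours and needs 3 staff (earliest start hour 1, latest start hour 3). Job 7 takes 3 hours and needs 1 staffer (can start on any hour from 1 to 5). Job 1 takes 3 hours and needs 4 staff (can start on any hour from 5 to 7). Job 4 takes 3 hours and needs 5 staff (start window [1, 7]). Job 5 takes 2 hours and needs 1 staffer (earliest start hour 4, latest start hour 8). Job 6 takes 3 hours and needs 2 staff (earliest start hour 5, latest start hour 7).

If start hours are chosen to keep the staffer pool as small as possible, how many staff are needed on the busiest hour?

8

Early-start (Job 2@1, Job 3@1, Job 7@1, Job 1@5, Job 4@1, Job 5@4, Job 6@5) gives peak 11: h1:11  h2:11  h3:11  h4:4  h5:7  h6:6  h7:6  h8:0  h9:0.
Shift Job 1→7, Job 4→4, Job 5→5.
Schedule Job 2@1, Job 3@1, Job 7@1, Job 1@7, Job 4@4, Job 5@5, Job 6@5: h1:6  h2:6  h3:6  h4:8  h5:8  h6:8  h7:6  h8:4  h9:4 — peak 8.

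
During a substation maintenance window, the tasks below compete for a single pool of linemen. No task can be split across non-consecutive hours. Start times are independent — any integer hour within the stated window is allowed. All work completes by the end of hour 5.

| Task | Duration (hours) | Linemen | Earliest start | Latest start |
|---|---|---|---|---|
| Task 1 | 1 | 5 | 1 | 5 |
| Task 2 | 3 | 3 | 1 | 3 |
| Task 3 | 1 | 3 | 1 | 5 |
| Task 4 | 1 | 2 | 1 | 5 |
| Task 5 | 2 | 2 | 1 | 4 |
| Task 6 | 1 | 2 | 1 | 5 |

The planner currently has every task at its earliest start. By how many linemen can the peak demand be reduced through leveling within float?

12

Early-start peak: h1:17  h2:5  h3:3  h4:0  h5:0 ⇒ 17.
Leveled (Task 1@1, Task 2@2, Task 3@5, Task 4@2, Task 5@3, Task 6@5): h1:5  h2:5  h3:5  h4:5  h5:5 ⇒ 5.
Reduction 17 − 5 = 12.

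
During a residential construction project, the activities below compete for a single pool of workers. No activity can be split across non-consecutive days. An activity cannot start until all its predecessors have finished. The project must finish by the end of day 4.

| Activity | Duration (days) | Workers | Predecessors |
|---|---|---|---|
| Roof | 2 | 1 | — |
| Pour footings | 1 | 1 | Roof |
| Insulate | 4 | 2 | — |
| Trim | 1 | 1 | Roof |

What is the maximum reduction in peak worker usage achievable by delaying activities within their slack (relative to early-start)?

Early-start peak: d1:3  d2:3  d3:4  d4:2 ⇒ 4.
Leveled (Roof@1, Pour footings@3, Insulate@1, Trim@4): d1:3  d2:3  d3:3  d4:3 ⇒ 3.
Reduction 4 − 3 = 1.

1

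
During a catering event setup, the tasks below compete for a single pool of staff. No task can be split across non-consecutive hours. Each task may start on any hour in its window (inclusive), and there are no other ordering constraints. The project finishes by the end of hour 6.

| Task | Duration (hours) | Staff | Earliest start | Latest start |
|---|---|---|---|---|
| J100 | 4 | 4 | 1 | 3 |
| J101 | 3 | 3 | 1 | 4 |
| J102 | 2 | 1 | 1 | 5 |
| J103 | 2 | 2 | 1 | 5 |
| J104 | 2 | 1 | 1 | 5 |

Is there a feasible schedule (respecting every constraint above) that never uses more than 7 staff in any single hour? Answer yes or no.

yes

Schedule J100@1, J101@1, J102@4, J103@4, J104@5: h1:7  h2:7  h3:7  h4:7  h5:4  h6:1 — peak 7 ≤ 7.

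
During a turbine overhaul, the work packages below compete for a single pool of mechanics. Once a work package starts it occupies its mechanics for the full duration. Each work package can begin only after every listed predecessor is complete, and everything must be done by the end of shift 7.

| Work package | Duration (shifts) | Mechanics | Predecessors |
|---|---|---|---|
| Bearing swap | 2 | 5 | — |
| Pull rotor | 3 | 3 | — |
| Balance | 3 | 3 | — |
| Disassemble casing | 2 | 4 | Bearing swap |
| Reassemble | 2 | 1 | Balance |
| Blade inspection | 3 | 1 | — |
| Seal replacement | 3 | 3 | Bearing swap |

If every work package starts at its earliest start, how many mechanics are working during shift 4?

8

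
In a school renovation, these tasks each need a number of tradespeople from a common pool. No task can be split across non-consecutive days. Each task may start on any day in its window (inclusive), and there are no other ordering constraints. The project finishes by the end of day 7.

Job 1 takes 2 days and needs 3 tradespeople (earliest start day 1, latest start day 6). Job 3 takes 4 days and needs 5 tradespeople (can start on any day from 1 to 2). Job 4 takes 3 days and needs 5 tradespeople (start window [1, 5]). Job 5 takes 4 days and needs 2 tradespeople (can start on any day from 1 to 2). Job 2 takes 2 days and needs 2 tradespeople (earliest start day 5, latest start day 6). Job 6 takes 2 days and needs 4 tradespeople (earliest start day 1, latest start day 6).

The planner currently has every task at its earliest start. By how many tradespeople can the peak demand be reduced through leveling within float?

8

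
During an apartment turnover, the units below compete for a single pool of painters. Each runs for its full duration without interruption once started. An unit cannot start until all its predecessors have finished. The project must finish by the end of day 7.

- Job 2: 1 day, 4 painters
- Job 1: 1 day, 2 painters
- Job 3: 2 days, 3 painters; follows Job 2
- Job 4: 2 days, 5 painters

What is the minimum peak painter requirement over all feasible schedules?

5

Early-start (Job 2@1, Job 1@1, Job 3@2, Job 4@1) gives peak 11: d1:11  d2:8  d3:3  d4:0  d5:0  d6:0  d7:0.
Shift Job 1→2, Job 4→4.
Schedule Job 2@1, Job 1@2, Job 3@2, Job 4@4: d1:4  d2:5  d3:3  d4:5  d5:5  d6:0  d7:0 — peak 5.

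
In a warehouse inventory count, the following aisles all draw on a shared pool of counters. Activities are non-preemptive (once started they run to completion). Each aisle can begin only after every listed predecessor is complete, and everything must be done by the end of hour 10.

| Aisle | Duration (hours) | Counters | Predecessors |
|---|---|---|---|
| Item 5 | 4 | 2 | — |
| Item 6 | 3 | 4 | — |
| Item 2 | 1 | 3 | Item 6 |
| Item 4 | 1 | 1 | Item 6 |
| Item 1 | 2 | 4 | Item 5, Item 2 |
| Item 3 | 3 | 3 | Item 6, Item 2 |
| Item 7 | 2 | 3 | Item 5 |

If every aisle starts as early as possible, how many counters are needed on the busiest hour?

Early-start schedule: Item 5@1, Item 6@1, Item 2@4, Item 4@4, Item 1@5, Item 3@5, Item 7@5.
Load per hour: hour 1: 6, hour 2: 6, hour 3: 6, hour 4: 6, hour 5: 10, hour 6: 10, hour 7: 3, hour 8: 0, hour 9: 0, hour 10: 0.
Peak is 10.

10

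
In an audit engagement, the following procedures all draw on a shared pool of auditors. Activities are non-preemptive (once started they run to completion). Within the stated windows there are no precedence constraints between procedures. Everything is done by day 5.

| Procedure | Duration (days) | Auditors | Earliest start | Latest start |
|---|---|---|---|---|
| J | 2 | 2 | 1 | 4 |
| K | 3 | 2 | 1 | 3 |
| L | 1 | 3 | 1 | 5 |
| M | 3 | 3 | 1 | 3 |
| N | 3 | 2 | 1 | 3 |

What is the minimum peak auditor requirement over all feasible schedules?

Early-start (J@1, K@1, L@1, M@1, N@1) gives peak 12: d1:12  d2:9  d3:7  d4:0  d5:0.
Shift M→2, N→3.
Schedule J@1, K@1, L@1, M@2, N@3: d1:7  d2:7  d3:7  d4:5  d5:2 — peak 7.

7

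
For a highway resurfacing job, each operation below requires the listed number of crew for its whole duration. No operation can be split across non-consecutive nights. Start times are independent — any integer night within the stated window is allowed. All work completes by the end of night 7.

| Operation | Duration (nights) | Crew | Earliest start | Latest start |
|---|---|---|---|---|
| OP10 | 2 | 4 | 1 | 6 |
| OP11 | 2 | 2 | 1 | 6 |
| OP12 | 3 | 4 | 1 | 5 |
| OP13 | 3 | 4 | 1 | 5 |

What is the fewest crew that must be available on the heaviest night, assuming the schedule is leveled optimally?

8

Early-start (OP10@1, OP11@1, OP12@1, OP13@1) gives peak 14: n1:14  n2:14  n3:8  n4:0  n5:0  n6:0  n7:0.
Shift OP12→3, OP13→3.
Schedule OP10@1, OP11@1, OP12@3, OP13@3: n1:6  n2:6  n3:8  n4:8  n5:8  n6:0  n7:0 — peak 8.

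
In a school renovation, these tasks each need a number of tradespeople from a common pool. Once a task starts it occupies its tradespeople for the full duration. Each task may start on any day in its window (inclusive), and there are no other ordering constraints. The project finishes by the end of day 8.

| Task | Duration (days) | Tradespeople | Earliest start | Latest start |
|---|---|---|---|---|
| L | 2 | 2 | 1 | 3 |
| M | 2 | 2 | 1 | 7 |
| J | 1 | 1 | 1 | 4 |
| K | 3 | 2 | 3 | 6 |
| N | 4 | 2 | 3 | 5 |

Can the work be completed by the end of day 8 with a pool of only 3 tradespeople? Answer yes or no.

no

The minimum achievable peak is 4; 3 < 4, so no feasible schedule stays within the cap.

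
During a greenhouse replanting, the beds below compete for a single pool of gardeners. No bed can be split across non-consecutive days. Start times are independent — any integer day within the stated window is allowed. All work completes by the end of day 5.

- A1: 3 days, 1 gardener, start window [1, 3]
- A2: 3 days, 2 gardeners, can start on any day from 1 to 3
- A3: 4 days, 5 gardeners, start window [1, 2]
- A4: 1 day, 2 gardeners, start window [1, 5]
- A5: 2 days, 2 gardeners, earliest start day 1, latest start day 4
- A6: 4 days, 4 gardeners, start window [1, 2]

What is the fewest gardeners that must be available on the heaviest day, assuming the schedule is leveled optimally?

12

Early-start (A1@1, A2@1, A3@1, A4@1, A5@1, A6@1) gives peak 16: d1:16  d2:14  d3:12  d4:9  d5:0.
Shift A5→4, A6→2.
Schedule A1@1, A2@1, A3@1, A4@1, A5@4, A6@2: d1:10  d2:12  d3:12  d4:11  d5:6 — peak 12.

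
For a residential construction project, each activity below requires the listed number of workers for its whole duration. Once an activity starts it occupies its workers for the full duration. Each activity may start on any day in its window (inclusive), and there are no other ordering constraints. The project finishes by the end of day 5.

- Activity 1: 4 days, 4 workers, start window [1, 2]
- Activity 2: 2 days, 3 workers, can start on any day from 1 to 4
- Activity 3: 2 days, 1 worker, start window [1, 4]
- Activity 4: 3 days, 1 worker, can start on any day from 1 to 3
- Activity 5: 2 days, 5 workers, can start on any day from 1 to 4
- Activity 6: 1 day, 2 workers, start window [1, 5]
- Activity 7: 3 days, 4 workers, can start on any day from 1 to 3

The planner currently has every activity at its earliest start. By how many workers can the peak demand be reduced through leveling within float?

9

Early-start peak: d1:20  d2:18  d3:9  d4:4  d5:0 ⇒ 20.
Leveled (Activity 1@1, Activity 2@1, Activity 3@3, Activity 4@3, Activity 5@4, Activity 6@5, Activity 7@1): d1:11  d2:11  d3:10  d4:11  d5:8 ⇒ 11.
Reduction 20 − 11 = 9.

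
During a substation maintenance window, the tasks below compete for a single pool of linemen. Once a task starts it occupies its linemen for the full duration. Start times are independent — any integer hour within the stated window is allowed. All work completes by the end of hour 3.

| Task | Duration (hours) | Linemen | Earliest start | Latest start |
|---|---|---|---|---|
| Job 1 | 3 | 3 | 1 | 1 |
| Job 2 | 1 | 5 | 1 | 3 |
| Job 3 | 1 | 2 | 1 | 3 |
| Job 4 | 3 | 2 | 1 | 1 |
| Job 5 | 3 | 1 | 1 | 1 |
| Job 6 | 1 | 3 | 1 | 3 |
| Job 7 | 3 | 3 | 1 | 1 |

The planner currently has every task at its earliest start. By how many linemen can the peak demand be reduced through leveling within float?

Early-start peak: h1:19  h2:9  h3:9 ⇒ 19.
Leveled (Job 1@1, Job 2@1, Job 3@2, Job 4@1, Job 5@1, Job 6@2, Job 7@1): h1:14  h2:14  h3:9 ⇒ 14.
Reduction 19 − 14 = 5.

5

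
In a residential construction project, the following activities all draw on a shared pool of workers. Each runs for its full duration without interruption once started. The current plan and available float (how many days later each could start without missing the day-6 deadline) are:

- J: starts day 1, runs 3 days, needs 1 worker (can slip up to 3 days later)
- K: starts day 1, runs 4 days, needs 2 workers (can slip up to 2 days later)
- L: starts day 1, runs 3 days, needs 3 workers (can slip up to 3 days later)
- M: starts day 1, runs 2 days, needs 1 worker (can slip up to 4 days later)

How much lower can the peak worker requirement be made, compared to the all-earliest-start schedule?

Early-start peak: d1:7  d2:7  d3:6  d4:2  d5:0  d6:0 ⇒ 7.
Leveled (J@1, K@1, L@4, M@1): d1:4  d2:4  d3:3  d4:5  d5:3  d6:3 ⇒ 5.
Reduction 7 − 5 = 2.

2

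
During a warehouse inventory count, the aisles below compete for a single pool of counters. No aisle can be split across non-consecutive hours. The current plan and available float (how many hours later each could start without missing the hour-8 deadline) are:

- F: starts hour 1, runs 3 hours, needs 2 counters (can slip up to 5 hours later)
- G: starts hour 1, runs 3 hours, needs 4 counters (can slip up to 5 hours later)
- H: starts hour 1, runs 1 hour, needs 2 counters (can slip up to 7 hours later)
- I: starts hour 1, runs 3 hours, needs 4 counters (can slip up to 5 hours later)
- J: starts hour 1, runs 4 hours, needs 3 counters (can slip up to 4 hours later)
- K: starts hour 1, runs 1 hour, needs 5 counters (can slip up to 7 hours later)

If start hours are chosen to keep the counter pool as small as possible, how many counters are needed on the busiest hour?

Early-start (F@1, G@1, H@1, I@1, J@1, K@1) gives peak 20: h1:20  h2:13  h3:13  h4:3  h5:0  h6:0  h7:0  h8:0.
Shift H→4, I→5, J→4, K→8.
Schedule F@1, G@1, H@4, I@5, J@4, K@8: h1:6  h2:6  h3:6  h4:5  h5:7  h6:7  h7:7  h8:5 — peak 7.
Total counter-hours = 49 over 8 hours ⇒ peak ≥ ⌈49/8⌉ = 7, so 7 is optimal.

7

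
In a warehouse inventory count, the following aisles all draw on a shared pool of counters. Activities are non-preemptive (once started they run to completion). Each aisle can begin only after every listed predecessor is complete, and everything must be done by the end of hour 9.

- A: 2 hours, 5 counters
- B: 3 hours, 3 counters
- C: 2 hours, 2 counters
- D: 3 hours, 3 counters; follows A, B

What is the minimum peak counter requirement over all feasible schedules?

Early-start (A@1, B@1, C@1, D@4) gives peak 10: h1:10  h2:10  h3:3  h4:3  h5:3  h6:3  h7:0  h8:0  h9:0.
Shift B→3, C→3, D→6.
Schedule A@1, B@3, C@3, D@6: h1:5  h2:5  h3:5  h4:5  h5:3  h6:3  h7:3  h8:3  h9:0 — peak 5.

5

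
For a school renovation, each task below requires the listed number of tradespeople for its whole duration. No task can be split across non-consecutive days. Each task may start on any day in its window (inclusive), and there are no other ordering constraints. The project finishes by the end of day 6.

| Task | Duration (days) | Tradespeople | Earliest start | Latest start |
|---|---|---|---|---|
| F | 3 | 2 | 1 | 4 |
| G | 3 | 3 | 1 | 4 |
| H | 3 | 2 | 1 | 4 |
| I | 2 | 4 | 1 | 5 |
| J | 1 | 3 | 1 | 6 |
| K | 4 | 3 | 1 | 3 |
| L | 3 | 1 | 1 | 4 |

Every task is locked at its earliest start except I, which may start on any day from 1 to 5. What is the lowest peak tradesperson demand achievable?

I@1: d1:18  d2:15  d3:11  d4:3  d5:0  d6:0 → peak 18
I@2: d1:14  d2:15  d3:15  d4:3  d5:0  d6:0 → peak 15
I@3: d1:14  d2:11  d3:15  d4:7  d5:0  d6:0 → peak 15
I@4: d1:14  d2:11  d3:11  d4:7  d5:4  d6:0 → peak 14
I@5: d1:14  d2:11  d3:11  d4:3  d5:4  d6:4 → peak 14
Best is I@4, peak 14.

14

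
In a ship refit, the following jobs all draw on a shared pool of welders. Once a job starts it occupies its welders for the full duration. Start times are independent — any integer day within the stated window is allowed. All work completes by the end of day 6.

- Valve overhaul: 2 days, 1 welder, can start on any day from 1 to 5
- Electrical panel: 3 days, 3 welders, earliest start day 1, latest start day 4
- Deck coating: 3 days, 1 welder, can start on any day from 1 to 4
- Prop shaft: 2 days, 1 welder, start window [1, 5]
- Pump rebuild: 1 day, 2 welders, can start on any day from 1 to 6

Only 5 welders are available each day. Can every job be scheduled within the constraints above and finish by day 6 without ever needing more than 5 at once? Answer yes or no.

Schedule Valve overhaul@1, Electrical panel@4, Deck coating@1, Prop shaft@1, Pump rebuild@3: d1:3  d2:3  d3:3  d4:3  d5:3  d6:3 — peak 3 ≤ 5.

yes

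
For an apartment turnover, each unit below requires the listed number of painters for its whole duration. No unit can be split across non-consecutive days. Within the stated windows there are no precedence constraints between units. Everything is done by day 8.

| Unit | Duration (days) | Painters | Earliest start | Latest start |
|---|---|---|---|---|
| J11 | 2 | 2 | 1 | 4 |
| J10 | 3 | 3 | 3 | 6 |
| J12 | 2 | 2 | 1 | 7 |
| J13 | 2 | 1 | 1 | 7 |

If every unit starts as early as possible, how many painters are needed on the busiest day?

5

Early-start schedule: J11@1, J10@3, J12@1, J13@1.
Load per day: day 1: 5, day 2: 5, day 3: 3, day 4: 3, day 5: 3, day 6: 0, day 7: 0, day 8: 0.
Peak is 5.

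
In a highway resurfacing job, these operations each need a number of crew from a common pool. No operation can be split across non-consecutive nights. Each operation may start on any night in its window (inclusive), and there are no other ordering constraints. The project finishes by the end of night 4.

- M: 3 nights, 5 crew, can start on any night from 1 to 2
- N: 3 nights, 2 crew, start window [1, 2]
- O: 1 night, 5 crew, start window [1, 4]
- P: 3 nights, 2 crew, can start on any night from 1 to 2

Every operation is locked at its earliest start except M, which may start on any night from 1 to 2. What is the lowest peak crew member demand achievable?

M@1: n1:14  n2:9  n3:9  n4:0 → peak 14
M@2: n1:9  n2:9  n3:9  n4:5 → peak 9
Best is M@2, peak 9.

9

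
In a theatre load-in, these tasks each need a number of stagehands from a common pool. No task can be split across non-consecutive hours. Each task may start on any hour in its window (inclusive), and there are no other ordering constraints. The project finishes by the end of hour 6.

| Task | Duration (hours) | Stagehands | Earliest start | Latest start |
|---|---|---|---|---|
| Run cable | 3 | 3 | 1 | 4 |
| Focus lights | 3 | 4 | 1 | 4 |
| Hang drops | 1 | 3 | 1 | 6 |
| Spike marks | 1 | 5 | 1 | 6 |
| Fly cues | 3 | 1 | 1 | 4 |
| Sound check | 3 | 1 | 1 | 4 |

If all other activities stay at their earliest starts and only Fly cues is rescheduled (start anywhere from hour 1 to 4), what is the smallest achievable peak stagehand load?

Fly cues@1: h1:17  h2:9  h3:9  h4:0  h5:0  h6:0 → peak 17
Fly cues@2: h1:16  h2:9  h3:9  h4:1  h5:0  h6:0 → peak 16
Fly cues@3: h1:16  h2:8  h3:9  h4:1  h5:1  h6:0 → peak 16
Fly cues@4: h1:16  h2:8  h3:8  h4:1  h5:1  h6:1 → peak 16
Best is Fly cues@2, peak 16.

16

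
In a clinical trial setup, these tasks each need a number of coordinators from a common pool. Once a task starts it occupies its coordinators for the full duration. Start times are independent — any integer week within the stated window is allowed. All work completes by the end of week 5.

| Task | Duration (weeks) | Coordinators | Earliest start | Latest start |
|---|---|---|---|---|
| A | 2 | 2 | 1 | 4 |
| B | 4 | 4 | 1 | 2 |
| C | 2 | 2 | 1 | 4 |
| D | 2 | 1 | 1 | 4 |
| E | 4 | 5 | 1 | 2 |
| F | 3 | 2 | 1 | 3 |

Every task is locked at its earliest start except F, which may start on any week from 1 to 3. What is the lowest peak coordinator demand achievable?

F@1: w1:16  w2:16  w3:11  w4:9  w5:0 → peak 16
F@2: w1:14  w2:16  w3:11  w4:11  w5:0 → peak 16
F@3: w1:14  w2:14  w3:11  w4:11  w5:2 → peak 14
Best is F@3, peak 14.

14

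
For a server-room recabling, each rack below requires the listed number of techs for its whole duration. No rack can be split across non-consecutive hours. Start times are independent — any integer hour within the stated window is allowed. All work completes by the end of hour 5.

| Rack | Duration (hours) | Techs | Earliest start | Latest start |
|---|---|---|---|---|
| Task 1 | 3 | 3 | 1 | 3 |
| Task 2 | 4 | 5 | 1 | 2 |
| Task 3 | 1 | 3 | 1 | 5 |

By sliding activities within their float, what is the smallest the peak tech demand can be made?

Early-start (Task 1@1, Task 2@1, Task 3@1) gives peak 11: h1:11  h2:8  h3:8  h4:5  h5:0.
Shift Task 3→4.
Schedule Task 1@1, Task 2@1, Task 3@4: h1:8  h2:8  h3:8  h4:8  h5:0 — peak 8.

8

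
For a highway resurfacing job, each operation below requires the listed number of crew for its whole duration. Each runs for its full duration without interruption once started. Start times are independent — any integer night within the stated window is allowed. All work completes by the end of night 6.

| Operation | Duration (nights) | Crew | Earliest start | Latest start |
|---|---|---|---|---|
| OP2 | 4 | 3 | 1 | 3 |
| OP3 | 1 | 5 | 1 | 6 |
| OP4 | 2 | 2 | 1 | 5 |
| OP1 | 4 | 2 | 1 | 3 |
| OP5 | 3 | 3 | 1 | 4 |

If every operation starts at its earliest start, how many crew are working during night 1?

At early start, night 1 has: OP2, OP3, OP4, OP1, OP5.
Demand: 3 + 5 + 2 + 2 + 3 = 15.

15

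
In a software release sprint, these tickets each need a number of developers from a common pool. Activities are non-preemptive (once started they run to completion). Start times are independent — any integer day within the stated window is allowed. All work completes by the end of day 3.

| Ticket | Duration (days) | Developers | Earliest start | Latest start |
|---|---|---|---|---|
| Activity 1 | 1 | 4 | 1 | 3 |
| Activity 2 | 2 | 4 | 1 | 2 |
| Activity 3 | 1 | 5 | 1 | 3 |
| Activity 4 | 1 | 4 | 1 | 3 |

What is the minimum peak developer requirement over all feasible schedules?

Early-start (Activity 1@1, Activity 2@1, Activity 3@1, Activity 4@1) gives peak 17: d1:17  d2:4  d3:0.
Shift Activity 3→3, Activity 4→2.
Schedule Activity 1@1, Activity 2@1, Activity 3@3, Activity 4@2: d1:8  d2:8  d3:5 — peak 8.

8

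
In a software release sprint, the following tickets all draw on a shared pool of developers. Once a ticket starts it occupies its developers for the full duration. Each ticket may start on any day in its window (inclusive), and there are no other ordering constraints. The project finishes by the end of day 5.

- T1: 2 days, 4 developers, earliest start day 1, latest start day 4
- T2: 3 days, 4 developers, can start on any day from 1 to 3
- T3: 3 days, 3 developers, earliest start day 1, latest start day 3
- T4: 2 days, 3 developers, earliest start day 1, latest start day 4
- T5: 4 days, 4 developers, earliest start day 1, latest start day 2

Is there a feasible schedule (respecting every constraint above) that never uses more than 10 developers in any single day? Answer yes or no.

Total developer-days = 51; over 5 days the average is 51/5 > 10, so some day must exceed 10.

no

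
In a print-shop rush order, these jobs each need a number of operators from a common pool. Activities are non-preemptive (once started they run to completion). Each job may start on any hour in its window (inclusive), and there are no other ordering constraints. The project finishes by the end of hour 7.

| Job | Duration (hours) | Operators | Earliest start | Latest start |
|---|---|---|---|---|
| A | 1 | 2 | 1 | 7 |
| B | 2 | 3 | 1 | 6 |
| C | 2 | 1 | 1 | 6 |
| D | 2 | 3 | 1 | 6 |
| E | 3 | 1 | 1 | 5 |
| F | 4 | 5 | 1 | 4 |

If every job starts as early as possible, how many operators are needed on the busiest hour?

Early-start schedule: A@1, B@1, C@1, D@1, E@1, F@1.
Load per hour: hour 1: 15, hour 2: 13, hour 3: 6, hour 4: 5, hour 5: 0, hour 6: 0, hour 7: 0.
Peak is 15.

15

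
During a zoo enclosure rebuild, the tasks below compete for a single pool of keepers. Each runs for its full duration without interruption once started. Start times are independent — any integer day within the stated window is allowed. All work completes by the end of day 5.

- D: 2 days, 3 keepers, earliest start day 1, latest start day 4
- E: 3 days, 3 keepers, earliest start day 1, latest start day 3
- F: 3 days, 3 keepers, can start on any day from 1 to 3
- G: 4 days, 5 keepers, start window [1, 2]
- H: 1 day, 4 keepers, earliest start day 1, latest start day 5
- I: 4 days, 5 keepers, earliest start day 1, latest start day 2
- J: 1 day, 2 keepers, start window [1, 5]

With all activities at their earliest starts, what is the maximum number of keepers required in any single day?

25

Early-start schedule: D@1, E@1, F@1, G@1, H@1, I@1, J@1.
Load per day: day 1: 25, day 2: 19, day 3: 16, day 4: 10, day 5: 0.
Peak is 25.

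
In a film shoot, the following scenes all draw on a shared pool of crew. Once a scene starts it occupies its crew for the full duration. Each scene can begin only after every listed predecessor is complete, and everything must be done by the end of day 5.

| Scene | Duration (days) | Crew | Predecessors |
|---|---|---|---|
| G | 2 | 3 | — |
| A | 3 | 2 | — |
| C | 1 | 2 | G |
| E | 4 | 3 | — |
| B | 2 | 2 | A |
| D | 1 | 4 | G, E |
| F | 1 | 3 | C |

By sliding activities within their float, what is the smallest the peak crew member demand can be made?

8

Schedule G@1, A@1, C@3, E@1, B@4, D@5, F@4: d1:8  d2:8  d3:7  d4:8  d5:6 — peak 8.
Total crew member-days = 37 over 5 days ⇒ peak ≥ ⌈37/5⌉ = 8, so 8 is optimal.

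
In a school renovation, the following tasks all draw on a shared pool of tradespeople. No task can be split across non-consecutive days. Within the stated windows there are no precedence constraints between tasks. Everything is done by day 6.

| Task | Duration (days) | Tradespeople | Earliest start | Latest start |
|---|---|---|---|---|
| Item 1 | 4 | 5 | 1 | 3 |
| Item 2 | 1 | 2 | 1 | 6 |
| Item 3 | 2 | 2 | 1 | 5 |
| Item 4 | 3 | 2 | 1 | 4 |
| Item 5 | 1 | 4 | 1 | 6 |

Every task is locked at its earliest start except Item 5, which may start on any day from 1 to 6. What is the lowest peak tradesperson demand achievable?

Item 5@1: d1:15  d2:9  d3:7  d4:5  d5:0  d6:0 → peak 15
Item 5@2: d1:11  d2:13  d3:7  d4:5  d5:0  d6:0 → peak 13
Item 5@3: d1:11  d2:9  d3:11  d4:5  d5:0  d6:0 → peak 11
Item 5@4: d1:11  d2:9  d3:7  d4:9  d5:0  d6:0 → peak 11
Item 5@5: d1:11  d2:9  d3:7  d4:5  d5:4  d6:0 → peak 11
Item 5@6: d1:11  d2:9  d3:7  d4:5  d5:0  d6:4 → peak 11
Best is Item 5@3, peak 11.

11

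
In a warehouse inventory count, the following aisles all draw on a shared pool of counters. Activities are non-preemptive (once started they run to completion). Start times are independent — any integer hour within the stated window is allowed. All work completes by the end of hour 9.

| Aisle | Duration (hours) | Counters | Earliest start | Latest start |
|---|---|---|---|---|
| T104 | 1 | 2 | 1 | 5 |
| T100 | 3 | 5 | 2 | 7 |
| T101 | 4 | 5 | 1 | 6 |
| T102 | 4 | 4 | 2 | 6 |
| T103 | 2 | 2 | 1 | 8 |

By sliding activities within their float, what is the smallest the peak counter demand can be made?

9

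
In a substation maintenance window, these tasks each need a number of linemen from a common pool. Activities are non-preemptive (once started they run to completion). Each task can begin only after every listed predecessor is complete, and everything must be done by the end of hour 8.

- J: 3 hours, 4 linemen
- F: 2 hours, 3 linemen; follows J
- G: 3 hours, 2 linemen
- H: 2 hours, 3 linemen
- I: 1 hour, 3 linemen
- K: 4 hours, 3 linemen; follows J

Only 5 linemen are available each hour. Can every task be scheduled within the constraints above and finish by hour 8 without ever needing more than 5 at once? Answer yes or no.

Total lineman-hours = 45; over 8 hours the average is 45/8 > 5, so some hour must exceed 5.

no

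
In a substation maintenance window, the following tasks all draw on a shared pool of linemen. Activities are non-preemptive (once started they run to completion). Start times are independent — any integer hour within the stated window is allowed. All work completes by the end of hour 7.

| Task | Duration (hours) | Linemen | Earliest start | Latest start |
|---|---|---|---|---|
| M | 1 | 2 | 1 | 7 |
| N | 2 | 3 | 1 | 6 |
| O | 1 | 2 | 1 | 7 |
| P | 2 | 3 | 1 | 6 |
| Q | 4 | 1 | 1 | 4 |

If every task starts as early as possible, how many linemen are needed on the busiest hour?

Early-start schedule: M@1, N@1, O@1, P@1, Q@1.
Load per hour: hour 1: 11, hour 2: 7, hour 3: 1, hour 4: 1, hour 5: 0, hour 6: 0, hour 7: 0.
Peak is 11.

11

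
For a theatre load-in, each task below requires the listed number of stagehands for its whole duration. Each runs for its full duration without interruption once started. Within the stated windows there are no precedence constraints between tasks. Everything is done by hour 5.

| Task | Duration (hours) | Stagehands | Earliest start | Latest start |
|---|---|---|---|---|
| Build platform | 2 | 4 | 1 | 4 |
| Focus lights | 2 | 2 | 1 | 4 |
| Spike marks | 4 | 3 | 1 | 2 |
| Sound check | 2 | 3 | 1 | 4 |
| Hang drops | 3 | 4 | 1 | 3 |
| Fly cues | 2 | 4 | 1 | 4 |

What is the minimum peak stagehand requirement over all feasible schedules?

Early-start (Build platform@1, Focus lights@1, Spike marks@1, Sound check@1, Hang drops@1, Fly cues@1) gives peak 20: h1:20  h2:20  h3:7  h4:3  h5:0.
Shift Hang drops→3, Fly cues→3.
Schedule Build platform@1, Focus lights@1, Spike marks@1, Sound check@1, Hang drops@3, Fly cues@3: h1:12  h2:12  h3:11  h4:11  h5:4 — peak 12.

12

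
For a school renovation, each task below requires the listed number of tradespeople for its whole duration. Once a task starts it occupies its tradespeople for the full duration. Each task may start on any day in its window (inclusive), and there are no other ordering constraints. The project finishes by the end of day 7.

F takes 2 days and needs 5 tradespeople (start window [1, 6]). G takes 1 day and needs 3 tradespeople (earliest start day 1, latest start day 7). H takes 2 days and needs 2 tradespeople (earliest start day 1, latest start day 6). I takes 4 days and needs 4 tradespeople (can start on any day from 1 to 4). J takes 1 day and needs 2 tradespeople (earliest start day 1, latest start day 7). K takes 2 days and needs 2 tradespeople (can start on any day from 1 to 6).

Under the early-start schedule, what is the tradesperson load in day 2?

At early start, day 2 has: F, H, I, K.
Demand: 5 + 2 + 4 + 2 = 13.

13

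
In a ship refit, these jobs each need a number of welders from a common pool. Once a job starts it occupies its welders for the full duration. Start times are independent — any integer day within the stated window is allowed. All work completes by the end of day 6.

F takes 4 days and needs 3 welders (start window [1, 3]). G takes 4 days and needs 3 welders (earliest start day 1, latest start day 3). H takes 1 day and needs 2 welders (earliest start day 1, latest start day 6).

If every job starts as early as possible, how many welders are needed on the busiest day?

8

Early-start schedule: F@1, G@1, H@1.
Load per day: day 1: 8, day 2: 6, day 3: 6, day 4: 6, day 5: 0, day 6: 0.
Peak is 8.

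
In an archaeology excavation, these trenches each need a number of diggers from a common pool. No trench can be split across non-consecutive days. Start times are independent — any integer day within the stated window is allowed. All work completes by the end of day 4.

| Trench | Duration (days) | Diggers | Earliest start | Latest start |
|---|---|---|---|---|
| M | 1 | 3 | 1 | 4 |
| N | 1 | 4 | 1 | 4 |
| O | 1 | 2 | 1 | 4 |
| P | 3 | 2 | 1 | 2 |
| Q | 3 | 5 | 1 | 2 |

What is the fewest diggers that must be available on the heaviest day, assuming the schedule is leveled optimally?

8

Early-start (M@1, N@1, O@1, P@1, Q@1) gives peak 16: d1:16  d2:7  d3:7  d4:0.
Shift N→4, O→4, P→2.
Schedule M@1, N@4, O@4, P@2, Q@1: d1:8  d2:7  d3:7  d4:8 — peak 8.
Total digger-days = 30 over 4 days ⇒ peak ≥ ⌈30/4⌉ = 8, so 8 is optimal.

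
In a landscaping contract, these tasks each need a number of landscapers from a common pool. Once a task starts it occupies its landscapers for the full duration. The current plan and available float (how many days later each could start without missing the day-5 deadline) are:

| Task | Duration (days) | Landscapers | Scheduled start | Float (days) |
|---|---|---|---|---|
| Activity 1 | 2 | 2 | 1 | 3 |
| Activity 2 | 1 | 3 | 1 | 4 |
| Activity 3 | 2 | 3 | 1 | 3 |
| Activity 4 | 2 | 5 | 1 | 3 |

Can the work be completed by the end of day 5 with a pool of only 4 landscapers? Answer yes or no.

Total landscaper-days = 23; over 5 days the average is 23/5 > 4, so some day must exceed 4.

no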